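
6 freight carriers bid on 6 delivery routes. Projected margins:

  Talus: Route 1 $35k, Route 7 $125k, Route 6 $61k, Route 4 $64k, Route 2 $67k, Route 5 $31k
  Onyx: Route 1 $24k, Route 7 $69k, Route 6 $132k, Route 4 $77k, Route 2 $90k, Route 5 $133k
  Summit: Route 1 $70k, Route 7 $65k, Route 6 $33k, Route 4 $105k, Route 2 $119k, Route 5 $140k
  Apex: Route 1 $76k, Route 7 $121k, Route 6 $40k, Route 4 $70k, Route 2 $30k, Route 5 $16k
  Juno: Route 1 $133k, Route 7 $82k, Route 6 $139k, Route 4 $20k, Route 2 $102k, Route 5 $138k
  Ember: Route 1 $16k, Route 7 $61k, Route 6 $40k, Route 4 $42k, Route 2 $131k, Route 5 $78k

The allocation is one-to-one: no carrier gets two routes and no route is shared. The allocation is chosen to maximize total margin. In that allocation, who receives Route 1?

Treat this as an assignment problem: match each carrier to one route.
Optimal: Talus→Route 7 ($125k), Onyx→Route 6 ($132k), Summit→Route 5 ($140k), Apex→Route 4 ($70k), Juno→Route 1 ($133k), Ember→Route 2 ($131k) — total 125+132+140+70+133+131 = $731k.
Swapping Juno↔Talus (Juno→Route 7 $82k, Talus→Route 1 $35k) loses 141.
Every other assignment is strictly worse.
Juno's own top route is Route 6 ($139k), but forcing Juno→Route 6 and reassigning the rest optimally gives only $709k — worse by 22.

Juno receives Route 1.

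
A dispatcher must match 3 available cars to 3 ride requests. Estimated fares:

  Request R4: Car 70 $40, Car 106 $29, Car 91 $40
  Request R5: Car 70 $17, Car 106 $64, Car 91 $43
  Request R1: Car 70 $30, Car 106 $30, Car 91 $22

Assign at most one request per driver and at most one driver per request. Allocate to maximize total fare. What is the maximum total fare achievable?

This is a one-to-one assignment (maximum-weight bipartite matching).
Optimal: Car 70→Request R1 ($30), Car 106→Request R5 ($64), Car 91→Request R4 ($40) — total 30+64+40 = $134.
Row-greedy (each driver in turn takes its best remaining request) gives $126, worse by 8.
Next-best assignment: Car 70→Request R4, Car 106→Request R5, Car 91→Request R1 = $126.

Max total: $134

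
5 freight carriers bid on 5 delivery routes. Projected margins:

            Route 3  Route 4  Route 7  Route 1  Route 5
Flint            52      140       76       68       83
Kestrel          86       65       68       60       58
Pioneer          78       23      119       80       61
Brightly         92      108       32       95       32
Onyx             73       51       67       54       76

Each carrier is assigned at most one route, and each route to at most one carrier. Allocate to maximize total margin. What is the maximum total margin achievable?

Treat this as an assignment problem: match each carrier to one route.
Optimal: Flint→Route 4 ($140k), Kestrel→Route 3 ($86k), Pioneer→Route 7 ($119k), Brightly→Route 1 ($95k), Onyx→Route 5 ($76k) — total 140+86+119+95+76 = $516k.
Column-greedy (each route in turn goes to its best remaining carrier) gives $487k, worse by 29.
Next-best assignment: Flint→Route 4, Kestrel→Route 1, Pioneer→Route 7, Brightly→Route 3, Onyx→Route 5 = $487k.
No other one-to-one assignment exceeds $516k.

Maximum total: $516k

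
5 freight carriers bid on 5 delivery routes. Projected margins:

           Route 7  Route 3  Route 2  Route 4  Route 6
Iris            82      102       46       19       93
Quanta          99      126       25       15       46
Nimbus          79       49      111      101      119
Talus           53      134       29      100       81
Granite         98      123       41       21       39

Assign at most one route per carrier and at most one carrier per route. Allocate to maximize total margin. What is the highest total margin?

Maximum total: $528k

Optimal: Iris→Route 6 ($93k), Quanta→Route 3 ($126k), Nimbus→Route 2 ($111k), Talus→Route 4 ($100k), Granite→Route 7 ($98k) — total 93+126+111+100+98 = $528k.
Column-greedy (each route in turn goes to its best remaining carrier) gives $458k, worse by 70.
Swapping Quanta↔Iris (Quanta→Route 6 $46k, Iris→Route 3 $102k) loses 71.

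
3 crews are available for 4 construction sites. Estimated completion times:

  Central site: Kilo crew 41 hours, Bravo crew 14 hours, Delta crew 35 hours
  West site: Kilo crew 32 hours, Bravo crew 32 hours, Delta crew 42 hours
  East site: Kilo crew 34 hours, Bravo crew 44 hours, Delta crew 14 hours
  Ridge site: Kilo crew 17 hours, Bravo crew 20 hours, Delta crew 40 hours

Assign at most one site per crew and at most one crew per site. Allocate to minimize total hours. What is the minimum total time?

This is the linear assignment problem.
Optimal: Kilo crew→Ridge site (17 hours), Bravo crew→Central site (14 hours), Delta crew→East site (14 hours) — total 17+14+14 = 45 hours.
Column-greedy (each site in turn goes to its cheapest remaining crew) gives 60 hours, worse by 15.
Swapping Delta crew↔Kilo crew (Delta crew→Ridge site 40 hours, Kilo crew→East site 34 hours) adds 43.

Min total: 45 hours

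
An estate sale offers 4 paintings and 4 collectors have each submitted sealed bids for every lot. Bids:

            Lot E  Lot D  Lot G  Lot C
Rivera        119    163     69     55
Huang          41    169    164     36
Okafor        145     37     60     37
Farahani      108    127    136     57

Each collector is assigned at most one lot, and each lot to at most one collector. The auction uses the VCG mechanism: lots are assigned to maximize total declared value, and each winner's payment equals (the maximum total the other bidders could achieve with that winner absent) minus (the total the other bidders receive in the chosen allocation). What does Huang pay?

Efficient allocation: Rivera→Lot D ($163), Huang→Lot G ($164), Okafor→Lot E ($145), Farahani→Lot C ($57); total welfare W = $529.
Huang receives Lot G at value $164, so the others get W − 164 = $365.
Without Huang: best allocation of the remaining 3 bidders over all 4 lots is Rivera→Lot D ($163), Okafor→Lot E ($145), Farahani→Lot G ($136), total $444.
VCG payment = (others' best without Huang) − (others' welfare with Huang) = 444 − 365 = $79.

Huang pays $79.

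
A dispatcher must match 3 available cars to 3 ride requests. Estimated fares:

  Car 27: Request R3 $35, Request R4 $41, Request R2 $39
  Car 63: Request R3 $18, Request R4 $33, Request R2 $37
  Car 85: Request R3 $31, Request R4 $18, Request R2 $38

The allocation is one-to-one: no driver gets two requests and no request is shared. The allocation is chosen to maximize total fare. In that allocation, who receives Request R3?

Car 85 receives Request R3.

Optimal: Car 27→Request R4 ($41), Car 63→Request R2 ($37), Car 85→Request R3 ($31) — total 41+37+31 = $109.
Column-greedy (each request in turn goes to its best remaining driver) gives $106, worse by 3.
Next-best assignment: Car 27→Request R3, Car 63→Request R4, Car 85→Request R2 = $106.
Swapping Car 85↔Car 63 (Car 85→Request R2 $38, Car 63→Request R3 $18) loses 12.
Car 85's own top request is Request R2 ($38), but forcing Car 85→Request R2 and reassigning the rest optimally gives only $106 — worse by 3.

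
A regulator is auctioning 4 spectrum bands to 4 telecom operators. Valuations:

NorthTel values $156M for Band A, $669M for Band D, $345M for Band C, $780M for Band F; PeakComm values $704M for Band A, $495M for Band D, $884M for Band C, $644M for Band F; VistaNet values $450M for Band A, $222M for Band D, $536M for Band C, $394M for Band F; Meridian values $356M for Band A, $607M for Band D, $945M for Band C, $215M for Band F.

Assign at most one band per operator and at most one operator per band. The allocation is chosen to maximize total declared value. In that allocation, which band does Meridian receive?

Meridian receives Band D.

Optimal: NorthTel→Band F ($780M), PeakComm→Band C ($884M), VistaNet→Band A ($450M), Meridian→Band D ($607M) — total 780+884+450+607 = $2721M.
Max-entry greedy (repeatedly take the single best remaining cell) gives $2651M, worse by 70.
Swapping NorthTel↔PeakComm (NorthTel→Band C $345M, PeakComm→Band F $644M) loses 675.
Meridian's own top band is Band C ($945M), but forcing Meridian→Band C and reassigning the rest optimally gives only $2712M — worse by 9.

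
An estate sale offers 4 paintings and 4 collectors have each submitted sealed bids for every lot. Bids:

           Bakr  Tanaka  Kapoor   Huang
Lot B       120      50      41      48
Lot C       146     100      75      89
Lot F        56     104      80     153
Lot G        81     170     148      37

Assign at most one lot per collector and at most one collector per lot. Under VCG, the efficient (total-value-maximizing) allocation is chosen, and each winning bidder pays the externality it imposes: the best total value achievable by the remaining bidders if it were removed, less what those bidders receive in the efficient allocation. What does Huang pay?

Efficient allocation: Bakr→Lot B ($120), Tanaka→Lot C ($100), Kapoor→Lot G ($148), Huang→Lot F ($153); total welfare W = $521.
Huang receives Lot F at value $153, so the others get W − 153 = $368.
Without Huang: best allocation of the remaining 3 bidders over all 4 lots is Bakr→Lot C ($146), Tanaka→Lot F ($104), Kapoor→Lot G ($148), total $398.
VCG payment = (others' best without Huang) − (others' welfare with Huang) = 398 − 368 = $30.

Huang pays $30.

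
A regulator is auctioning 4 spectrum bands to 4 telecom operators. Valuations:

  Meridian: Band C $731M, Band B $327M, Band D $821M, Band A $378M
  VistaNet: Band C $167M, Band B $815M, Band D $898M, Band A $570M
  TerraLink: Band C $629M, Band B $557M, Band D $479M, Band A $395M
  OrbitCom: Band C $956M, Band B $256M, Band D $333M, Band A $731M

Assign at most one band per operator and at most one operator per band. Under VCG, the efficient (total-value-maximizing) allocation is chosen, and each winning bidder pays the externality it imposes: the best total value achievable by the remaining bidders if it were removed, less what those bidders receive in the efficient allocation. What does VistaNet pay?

VistaNet pays $153M.

Efficient allocation: Meridian→Band D ($821M), VistaNet→Band B ($815M), TerraLink→Band C ($629M), OrbitCom→Band A ($731M); total welfare W = $2996M.
VistaNet receives Band B at value $815M, so the others get W − 815 = $2181M.
Without VistaNet: best allocation of the remaining 3 bidders over all 4 bands is Meridian→Band D ($821M), TerraLink→Band B ($557M), OrbitCom→Band C ($956M), total $2334M.
VCG payment = (others' best without VistaNet) − (others' welfare with VistaNet) = 2334 − 2181 = $153M.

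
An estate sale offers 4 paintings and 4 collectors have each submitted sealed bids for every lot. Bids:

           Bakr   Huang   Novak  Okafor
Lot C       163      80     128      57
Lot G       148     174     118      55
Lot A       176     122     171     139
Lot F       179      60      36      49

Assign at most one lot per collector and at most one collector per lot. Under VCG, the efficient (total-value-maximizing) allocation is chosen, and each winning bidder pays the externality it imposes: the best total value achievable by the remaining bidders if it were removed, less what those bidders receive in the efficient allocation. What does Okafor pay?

Efficient allocation: Bakr→Lot F ($179), Huang→Lot G ($174), Novak→Lot C ($128), Okafor→Lot A ($139); total welfare W = $620.
Okafor receives Lot A at value $139, so the others get W − 139 = $481.
Without Okafor: best allocation of the remaining 3 bidders over all 4 lots is Bakr→Lot F ($179), Huang→Lot G ($174), Novak→Lot A ($171), total $524.
VCG payment = (others' best without Okafor) − (others' welfare with Okafor) = 524 − 481 = $43.

Okafor pays $43.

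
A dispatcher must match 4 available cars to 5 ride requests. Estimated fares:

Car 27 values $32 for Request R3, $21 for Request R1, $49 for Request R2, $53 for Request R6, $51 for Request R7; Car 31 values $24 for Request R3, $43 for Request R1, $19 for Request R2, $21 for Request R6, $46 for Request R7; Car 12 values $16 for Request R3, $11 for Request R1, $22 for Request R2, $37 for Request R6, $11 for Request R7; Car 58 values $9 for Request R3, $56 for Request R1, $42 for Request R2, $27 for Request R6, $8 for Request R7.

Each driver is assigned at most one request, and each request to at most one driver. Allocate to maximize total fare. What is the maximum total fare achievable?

Max total: $188

This is a one-to-one assignment (maximum-weight bipartite matching).
Optimal: Car 27→Request R2 ($49), Car 31→Request R7 ($46), Car 12→Request R6 ($37), Car 58→Request R1 ($56) — total 49+46+37+56 = $188.
Row-greedy (each driver in turn takes its best remaining request) gives $177, worse by 11.
No other one-to-one assignment exceeds $188.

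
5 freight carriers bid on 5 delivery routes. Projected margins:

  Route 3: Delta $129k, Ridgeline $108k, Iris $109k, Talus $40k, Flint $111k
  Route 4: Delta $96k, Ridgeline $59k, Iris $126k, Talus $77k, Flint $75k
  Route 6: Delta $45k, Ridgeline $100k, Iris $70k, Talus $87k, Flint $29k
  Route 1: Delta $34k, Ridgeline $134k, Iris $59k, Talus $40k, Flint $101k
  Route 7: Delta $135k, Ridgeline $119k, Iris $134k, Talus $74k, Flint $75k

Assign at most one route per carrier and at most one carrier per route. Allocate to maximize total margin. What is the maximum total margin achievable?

Maximum total: $593k

Optimal: Delta→Route 7 ($135k), Ridgeline→Route 1 ($134k), Iris→Route 4 ($126k), Talus→Route 6 ($87k), Flint→Route 3 ($111k) — total 135+134+126+87+111 = $593k.
Column-greedy (each route in turn goes to its best remaining carrier) gives $530k, worse by 63.
Next-best assignment: Delta→Route 3, Ridgeline→Route 7, Iris→Route 4, Talus→Route 6, Flint→Route 1 = $562k.
Every other assignment is strictly worse.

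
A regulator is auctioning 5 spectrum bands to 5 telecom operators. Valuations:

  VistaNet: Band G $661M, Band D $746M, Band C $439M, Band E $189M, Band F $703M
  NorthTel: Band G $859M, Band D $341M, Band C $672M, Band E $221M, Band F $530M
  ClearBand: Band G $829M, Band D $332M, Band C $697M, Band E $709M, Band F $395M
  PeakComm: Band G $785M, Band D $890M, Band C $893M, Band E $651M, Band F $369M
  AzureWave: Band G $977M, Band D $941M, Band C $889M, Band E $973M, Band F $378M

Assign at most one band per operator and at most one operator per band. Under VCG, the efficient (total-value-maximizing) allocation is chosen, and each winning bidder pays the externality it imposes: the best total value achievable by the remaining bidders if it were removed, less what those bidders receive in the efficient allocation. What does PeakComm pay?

PeakComm pays $43M.

Efficient allocation: VistaNet→Band F ($703M), NorthTel→Band G ($859M), ClearBand→Band C ($697M), PeakComm→Band D ($890M), AzureWave→Band E ($973M); total welfare W = $4122M.
PeakComm receives Band D at value $890M, so the others get W − 890 = $3232M.
Without PeakComm: best allocation of the remaining 4 bidders over all 5 bands is VistaNet→Band D ($746M), NorthTel→Band G ($859M), ClearBand→Band C ($697M), AzureWave→Band E ($973M), total $3275M.
VCG payment = (others' best without PeakComm) − (others' welfare with PeakComm) = 3275 − 3232 = $43M.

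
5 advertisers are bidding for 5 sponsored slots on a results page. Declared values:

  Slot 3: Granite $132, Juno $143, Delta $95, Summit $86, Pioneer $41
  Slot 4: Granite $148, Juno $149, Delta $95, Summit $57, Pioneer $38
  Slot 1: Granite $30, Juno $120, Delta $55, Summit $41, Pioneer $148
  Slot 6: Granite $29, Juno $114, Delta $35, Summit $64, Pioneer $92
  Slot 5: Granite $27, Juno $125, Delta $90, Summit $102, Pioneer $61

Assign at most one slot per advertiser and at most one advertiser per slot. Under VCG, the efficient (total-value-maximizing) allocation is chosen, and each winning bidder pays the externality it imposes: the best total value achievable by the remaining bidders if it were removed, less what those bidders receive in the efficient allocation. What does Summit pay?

Summit pays $24.

Efficient allocation: Granite→Slot 4 ($148), Juno→Slot 6 ($114), Delta→Slot 3 ($95), Summit→Slot 5 ($102), Pioneer→Slot 1 ($148); total welfare W = $607.
Summit receives Slot 5 at value $102, so the others get W − 102 = $505.
Without Summit: best allocation of the remaining 4 bidders over all 5 slots is Granite→Slot 4 ($148), Juno→Slot 3 ($143), Delta→Slot 5 ($90), Pioneer→Slot 1 ($148), total $529.
VCG payment = (others' best without Summit) − (others' welfare with Summit) = 529 − 505 = $24.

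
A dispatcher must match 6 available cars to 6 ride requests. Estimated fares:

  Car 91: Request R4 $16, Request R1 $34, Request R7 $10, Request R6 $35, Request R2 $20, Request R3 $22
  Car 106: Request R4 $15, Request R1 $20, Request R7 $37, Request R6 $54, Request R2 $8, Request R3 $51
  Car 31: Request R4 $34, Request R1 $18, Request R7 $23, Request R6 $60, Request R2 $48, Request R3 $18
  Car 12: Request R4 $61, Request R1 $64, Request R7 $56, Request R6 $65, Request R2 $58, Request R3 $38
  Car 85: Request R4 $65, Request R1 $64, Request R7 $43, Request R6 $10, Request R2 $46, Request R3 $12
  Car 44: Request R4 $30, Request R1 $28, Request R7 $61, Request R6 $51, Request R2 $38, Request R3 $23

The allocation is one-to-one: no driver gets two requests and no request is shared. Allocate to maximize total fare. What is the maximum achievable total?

Treat this as an assignment problem: match each driver to one request.
Optimal: Car 91→Request R1 ($34), Car 106→Request R3 ($51), Car 31→Request R6 ($60), Car 12→Request R2 ($58), Car 85→Request R4 ($65), Car 44→Request R7 ($61) — total 34+51+60+58+65+61 = $329.
Max-entry greedy (repeatedly take the single best remaining cell) gives $324, worse by 5.

Maximum total: $329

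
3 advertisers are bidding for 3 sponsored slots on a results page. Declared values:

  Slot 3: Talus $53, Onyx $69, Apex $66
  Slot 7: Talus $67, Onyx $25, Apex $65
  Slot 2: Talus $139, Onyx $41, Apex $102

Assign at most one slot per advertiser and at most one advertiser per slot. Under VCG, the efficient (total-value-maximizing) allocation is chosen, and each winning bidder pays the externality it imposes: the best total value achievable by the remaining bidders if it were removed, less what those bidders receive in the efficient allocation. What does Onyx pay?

Efficient allocation: Talus→Slot 2 ($139), Onyx→Slot 3 ($69), Apex→Slot 7 ($65); total welfare W = $273.
Onyx receives Slot 3 at value $69, so the others get W − 69 = $204.
Without Onyx: best allocation of the remaining 2 bidders over all 3 slots is Talus→Slot 2 ($139), Apex→Slot 3 ($66), total $205.
VCG payment = (others' best without Onyx) − (others' welfare with Onyx) = 205 − 204 = $1.

Onyx pays $1.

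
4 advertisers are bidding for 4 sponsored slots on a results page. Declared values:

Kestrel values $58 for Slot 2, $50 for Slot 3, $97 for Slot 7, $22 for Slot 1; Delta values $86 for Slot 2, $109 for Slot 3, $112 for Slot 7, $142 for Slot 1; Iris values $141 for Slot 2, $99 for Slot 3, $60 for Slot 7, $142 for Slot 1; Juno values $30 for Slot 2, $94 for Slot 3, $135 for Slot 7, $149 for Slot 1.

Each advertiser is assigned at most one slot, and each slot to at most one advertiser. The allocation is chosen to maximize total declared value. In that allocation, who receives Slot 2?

Iris receives Slot 2.

This is a one-to-one assignment (maximum-weight bipartite matching).
Optimal: Kestrel→Slot 7 ($97), Delta→Slot 3 ($109), Iris→Slot 2 ($141), Juno→Slot 1 ($149) — total 97+109+141+149 = $496.
Row-greedy (each advertiser in turn takes its best remaining slot) gives $474, worse by 22.
Every other assignment is strictly worse.
Iris's own top slot is Slot 1 ($142), but forcing Iris→Slot 1 and reassigning the rest optimally gives only $444 — worse by 52.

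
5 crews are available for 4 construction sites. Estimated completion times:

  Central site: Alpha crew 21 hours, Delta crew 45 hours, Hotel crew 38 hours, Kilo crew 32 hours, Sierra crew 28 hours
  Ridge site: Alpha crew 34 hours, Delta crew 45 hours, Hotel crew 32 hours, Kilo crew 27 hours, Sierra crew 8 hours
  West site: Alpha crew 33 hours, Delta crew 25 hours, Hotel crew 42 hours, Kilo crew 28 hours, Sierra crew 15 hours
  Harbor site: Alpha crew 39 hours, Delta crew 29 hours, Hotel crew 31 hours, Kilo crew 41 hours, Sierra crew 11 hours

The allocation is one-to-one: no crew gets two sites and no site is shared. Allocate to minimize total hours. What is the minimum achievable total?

Min total: 84 hours

Optimal: Alpha crew→Central site (21 hours), Kilo crew→Ridge site (27 hours), Delta crew→West site (25 hours), Sierra crew→Harbor site (11 hours) — total 21+27+25+11 = 84 hours.
Column-greedy (each site in turn goes to its cheapest remaining crew) gives 85 hours, worse by 1.
Checked against all permutations: 84 hours is optimal.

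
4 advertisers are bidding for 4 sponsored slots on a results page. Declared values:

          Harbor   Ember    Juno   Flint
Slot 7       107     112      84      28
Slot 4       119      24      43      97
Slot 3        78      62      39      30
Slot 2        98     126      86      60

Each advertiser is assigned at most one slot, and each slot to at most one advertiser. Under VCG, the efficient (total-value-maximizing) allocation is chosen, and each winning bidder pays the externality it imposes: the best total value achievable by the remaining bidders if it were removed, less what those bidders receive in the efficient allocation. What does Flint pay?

Efficient allocation: Harbor→Slot 3 ($78), Ember→Slot 2 ($126), Juno→Slot 7 ($84), Flint→Slot 4 ($97); total welfare W = $385.
Flint receives Slot 4 at value $97, so the others get W − 97 = $288.
Without Flint: best allocation of the remaining 3 bidders over all 4 slots is Harbor→Slot 4 ($119), Ember→Slot 2 ($126), Juno→Slot 7 ($84), total $329.
VCG payment = (others' best without Flint) − (others' welfare with Flint) = 329 − 288 = $41.

Flint pays $41.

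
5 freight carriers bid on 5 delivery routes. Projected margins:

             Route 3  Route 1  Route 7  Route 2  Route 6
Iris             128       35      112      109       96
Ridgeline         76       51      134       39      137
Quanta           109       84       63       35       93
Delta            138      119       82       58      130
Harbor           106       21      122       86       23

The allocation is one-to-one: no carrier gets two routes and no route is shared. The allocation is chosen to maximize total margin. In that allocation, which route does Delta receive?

Optimal: Iris→Route 2 ($109k), Ridgeline→Route 6 ($137k), Quanta→Route 3 ($109k), Delta→Route 1 ($119k), Harbor→Route 7 ($122k) — total 109+137+109+119+122 = $596k.
Column-greedy (each route in turn goes to its best remaining carrier) gives $488k, worse by 108.
Next-best assignment: Iris→Route 2, Ridgeline→Route 6, Quanta→Route 1, Delta→Route 3, Harbor→Route 7 = $590k.
Swapping Harbor↔Ridgeline (Harbor→Route 6 $23k, Ridgeline→Route 7 $134k) loses 102.
No other one-to-one assignment exceeds $596k.
Delta's own top route is Route 3 ($138k), but forcing Delta→Route 3 and reassigning the rest optimally gives only $590k — worse by 6.

Delta receives Route 1.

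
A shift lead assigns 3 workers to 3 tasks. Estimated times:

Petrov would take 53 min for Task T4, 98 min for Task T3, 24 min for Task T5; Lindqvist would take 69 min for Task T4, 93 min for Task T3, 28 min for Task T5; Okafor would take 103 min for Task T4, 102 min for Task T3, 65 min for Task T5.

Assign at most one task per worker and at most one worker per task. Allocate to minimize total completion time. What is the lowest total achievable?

Min total: 183 min

Optimal: Petrov→Task T4 (53 min), Lindqvist→Task T5 (28 min), Okafor→Task T3 (102 min) — total 53+28+102 = 183 min.
Row-greedy (each worker in turn takes its cheapest remaining task) gives 195 min, worse by 12.
Next-best assignment: Petrov→Task T5, Lindqvist→Task T4, Okafor→Task T3 = 195 min.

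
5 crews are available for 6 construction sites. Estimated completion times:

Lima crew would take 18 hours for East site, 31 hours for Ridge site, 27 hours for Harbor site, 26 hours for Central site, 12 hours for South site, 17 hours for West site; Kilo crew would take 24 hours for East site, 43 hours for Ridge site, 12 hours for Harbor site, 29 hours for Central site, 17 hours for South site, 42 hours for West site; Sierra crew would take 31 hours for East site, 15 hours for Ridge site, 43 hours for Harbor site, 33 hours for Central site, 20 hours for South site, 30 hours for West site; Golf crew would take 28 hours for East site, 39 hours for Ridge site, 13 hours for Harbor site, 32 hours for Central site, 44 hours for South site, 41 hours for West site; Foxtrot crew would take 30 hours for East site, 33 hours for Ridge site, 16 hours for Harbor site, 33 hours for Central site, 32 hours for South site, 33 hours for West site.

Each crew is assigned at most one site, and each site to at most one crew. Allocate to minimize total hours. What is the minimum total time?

Minimum total: 92 hours

This is the linear assignment problem.
Optimal: Lima crew→West site (17 hours), Kilo crew→South site (17 hours), Sierra crew→Ridge site (15 hours), Golf crew→Harbor site (13 hours), Foxtrot crew→East site (30 hours) — total 17+17+15+13+30 = 92 hours.
Swapping Sierra crew↔Foxtrot crew (Sierra crew→East site 31 hours, Foxtrot crew→Ridge site 33 hours) adds 19.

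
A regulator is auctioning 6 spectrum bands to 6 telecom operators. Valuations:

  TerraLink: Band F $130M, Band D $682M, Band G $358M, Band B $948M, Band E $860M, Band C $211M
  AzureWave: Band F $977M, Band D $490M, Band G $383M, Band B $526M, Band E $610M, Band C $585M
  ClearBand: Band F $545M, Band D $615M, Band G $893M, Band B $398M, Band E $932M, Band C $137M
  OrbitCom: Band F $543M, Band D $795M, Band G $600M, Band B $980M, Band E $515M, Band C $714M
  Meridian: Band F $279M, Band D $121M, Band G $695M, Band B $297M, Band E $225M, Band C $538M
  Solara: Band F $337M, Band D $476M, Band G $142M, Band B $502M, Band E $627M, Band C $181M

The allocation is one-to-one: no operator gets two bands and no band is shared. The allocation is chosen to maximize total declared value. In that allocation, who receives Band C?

Meridian receives Band C.

Optimal: TerraLink→Band B ($948M), AzureWave→Band F ($977M), ClearBand→Band G ($893M), OrbitCom→Band D ($795M), Meridian→Band C ($538M), Solara→Band E ($627M) — total 948+977+893+795+538+627 = $4778M.
Swapping Solara↔TerraLink (Solara→Band B $502M, TerraLink→Band E $860M) loses 213.
Checked against all permutations: $4778M is optimal.
Meridian's own top band is Band G ($695M), but forcing Meridian→Band G and reassigning the rest optimally gives only $4742M — worse by 36.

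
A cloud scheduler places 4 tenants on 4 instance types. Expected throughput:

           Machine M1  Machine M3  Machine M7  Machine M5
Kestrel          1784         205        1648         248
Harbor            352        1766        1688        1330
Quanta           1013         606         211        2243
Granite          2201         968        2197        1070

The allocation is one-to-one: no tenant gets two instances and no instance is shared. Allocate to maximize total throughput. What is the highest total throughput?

Max total: 7990 ops/s

Optimal: Kestrel→Machine M1 (1784 ops/s), Harbor→Machine M3 (1766 ops/s), Quanta→Machine M5 (2243 ops/s), Granite→Machine M7 (2197 ops/s) — total 1784+1766+2243+2197 = 7990 ops/s.
Column-greedy (each instance in turn goes to its best remaining tenant) gives 7858 ops/s, worse by 132.
Swapping Kestrel↔Harbor (Kestrel→Machine M3 205 ops/s, Harbor→Machine M1 352 ops/s) loses 2993.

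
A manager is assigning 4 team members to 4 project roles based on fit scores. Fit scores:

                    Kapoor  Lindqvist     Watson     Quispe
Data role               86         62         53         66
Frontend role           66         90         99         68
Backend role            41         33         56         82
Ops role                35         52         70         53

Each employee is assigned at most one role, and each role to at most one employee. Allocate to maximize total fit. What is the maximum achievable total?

Maximum total: 328 pts

This is the linear assignment problem.
Optimal: Kapoor→Data role (86 pts), Lindqvist→Frontend role (90 pts), Watson→Ops role (70 pts), Quispe→Backend role (82 pts) — total 86+90+70+82 = 328 pts.
Max-entry greedy (repeatedly take the single best remaining cell) gives 319 pts, worse by 9.
Checked against all permutations: 328 pts is optimal.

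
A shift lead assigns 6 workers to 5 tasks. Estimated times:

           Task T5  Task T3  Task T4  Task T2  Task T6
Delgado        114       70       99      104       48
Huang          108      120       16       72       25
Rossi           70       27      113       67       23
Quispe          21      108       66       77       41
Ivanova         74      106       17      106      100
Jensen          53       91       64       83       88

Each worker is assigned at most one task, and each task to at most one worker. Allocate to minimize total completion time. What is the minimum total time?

Minimum total: 173 min

Optimal: Quispe→Task T5 (21 min), Rossi→Task T3 (27 min), Ivanova→Task T4 (17 min), Jensen→Task T2 (83 min), Huang→Task T6 (25 min) — total 21+27+17+83+25 = 173 min.
Row-greedy (each worker in turn takes its cheapest remaining task) gives 218 min, worse by 45.
Next-best assignment: Quispe→Task T5, Rossi→Task T3, Ivanova→Task T4, Huang→Task T2, Delgado→Task T6 = 185 min.
No other one-to-one assignment undercuts 173 min.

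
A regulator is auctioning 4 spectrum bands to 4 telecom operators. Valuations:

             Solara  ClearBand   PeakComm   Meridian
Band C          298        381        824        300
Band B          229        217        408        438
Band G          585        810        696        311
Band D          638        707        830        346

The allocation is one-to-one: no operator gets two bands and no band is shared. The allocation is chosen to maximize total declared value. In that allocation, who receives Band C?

Optimal: Solara→Band D ($638M), ClearBand→Band G ($810M), PeakComm→Band C ($824M), Meridian→Band B ($438M) — total 638+810+824+438 = $2710M.
PeakComm's own top band is Band D ($830M), but forcing PeakComm→Band D and reassigning the rest optimally gives only $2376M — worse by 334.

PeakComm receives Band C.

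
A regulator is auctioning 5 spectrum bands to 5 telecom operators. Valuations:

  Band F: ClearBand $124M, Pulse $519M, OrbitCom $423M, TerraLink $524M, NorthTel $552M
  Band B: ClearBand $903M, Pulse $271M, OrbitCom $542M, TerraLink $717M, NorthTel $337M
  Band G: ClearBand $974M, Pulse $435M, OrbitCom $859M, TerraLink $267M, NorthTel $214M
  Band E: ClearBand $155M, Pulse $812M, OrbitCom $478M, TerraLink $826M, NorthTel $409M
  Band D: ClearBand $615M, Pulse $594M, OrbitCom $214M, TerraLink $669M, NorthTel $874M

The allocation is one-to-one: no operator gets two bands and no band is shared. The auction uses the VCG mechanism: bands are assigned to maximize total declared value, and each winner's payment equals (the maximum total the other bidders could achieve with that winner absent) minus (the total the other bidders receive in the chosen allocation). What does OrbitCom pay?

OrbitCom pays $255M.

Efficient allocation: ClearBand→Band B ($903M), Pulse→Band F ($519M), OrbitCom→Band G ($859M), TerraLink→Band E ($826M), NorthTel→Band D ($874M); total welfare W = $3981M.
OrbitCom receives Band G at value $859M, so the others get W − 859 = $3122M.
Without OrbitCom: best allocation of the remaining 4 bidders over all 5 bands is ClearBand→Band G ($974M), Pulse→Band E ($812M), TerraLink→Band B ($717M), NorthTel→Band D ($874M), total $3377M.
VCG payment = (others' best without OrbitCom) − (others' welfare with OrbitCom) = 3377 − 3122 = $255M.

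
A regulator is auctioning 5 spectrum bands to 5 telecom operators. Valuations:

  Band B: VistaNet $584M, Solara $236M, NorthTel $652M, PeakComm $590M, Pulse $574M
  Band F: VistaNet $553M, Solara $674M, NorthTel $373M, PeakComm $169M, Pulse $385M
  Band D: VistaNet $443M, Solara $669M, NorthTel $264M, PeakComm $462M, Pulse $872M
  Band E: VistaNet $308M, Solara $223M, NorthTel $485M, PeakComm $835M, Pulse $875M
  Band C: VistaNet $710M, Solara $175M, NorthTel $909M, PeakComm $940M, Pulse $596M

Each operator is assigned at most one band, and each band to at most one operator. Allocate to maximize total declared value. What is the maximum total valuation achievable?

Max total: $3874M

This is a one-to-one assignment (maximum-weight bipartite matching).
Optimal: VistaNet→Band B ($584M), Solara→Band F ($674M), NorthTel→Band C ($909M), PeakComm→Band E ($835M), Pulse→Band D ($872M) — total 584+674+909+835+872 = $3874M.
Row-greedy (each operator in turn takes its best remaining band) gives $3743M, worse by 131.
Swapping PeakComm↔Solara (PeakComm→Band F $169M, Solara→Band E $223M) loses 1117.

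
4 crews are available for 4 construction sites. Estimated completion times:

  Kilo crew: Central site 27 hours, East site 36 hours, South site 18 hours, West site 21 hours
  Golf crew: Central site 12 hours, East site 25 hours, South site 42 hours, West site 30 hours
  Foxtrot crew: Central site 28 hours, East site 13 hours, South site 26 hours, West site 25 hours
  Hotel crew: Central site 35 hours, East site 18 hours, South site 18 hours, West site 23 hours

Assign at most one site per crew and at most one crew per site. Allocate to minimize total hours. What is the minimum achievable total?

Optimal: Kilo crew→West site (21 hours), Golf crew→Central site (12 hours), Foxtrot crew→East site (13 hours), Hotel crew→South site (18 hours) — total 21+12+13+18 = 64 hours.
Row-greedy (each crew in turn takes its cheapest remaining site) gives 66 hours, worse by 2.

Minimum total: 64 hours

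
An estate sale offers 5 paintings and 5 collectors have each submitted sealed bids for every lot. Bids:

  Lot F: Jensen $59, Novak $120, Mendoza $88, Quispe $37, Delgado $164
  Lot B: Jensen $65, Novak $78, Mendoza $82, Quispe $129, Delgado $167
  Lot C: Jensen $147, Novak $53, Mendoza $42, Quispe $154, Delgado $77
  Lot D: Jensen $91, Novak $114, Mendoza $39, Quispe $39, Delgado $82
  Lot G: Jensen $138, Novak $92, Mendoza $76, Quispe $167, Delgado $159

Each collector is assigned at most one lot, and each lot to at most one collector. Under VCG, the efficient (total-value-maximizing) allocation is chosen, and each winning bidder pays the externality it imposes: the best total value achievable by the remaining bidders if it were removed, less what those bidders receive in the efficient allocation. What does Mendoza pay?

Efficient allocation: Jensen→Lot C ($147), Novak→Lot D ($114), Mendoza→Lot F ($88), Quispe→Lot G ($167), Delgado→Lot B ($167); total welfare W = $683.
Mendoza receives Lot F at value $88, so the others get W − 88 = $595.
Without Mendoza: best allocation of the remaining 4 bidders over all 5 lots is Jensen→Lot C ($147), Novak→Lot F ($120), Quispe→Lot G ($167), Delgado→Lot B ($167), total $601.
VCG payment = (others' best without Mendoza) − (others' welfare with Mendoza) = 601 − 595 = $6.

Mendoza pays $6.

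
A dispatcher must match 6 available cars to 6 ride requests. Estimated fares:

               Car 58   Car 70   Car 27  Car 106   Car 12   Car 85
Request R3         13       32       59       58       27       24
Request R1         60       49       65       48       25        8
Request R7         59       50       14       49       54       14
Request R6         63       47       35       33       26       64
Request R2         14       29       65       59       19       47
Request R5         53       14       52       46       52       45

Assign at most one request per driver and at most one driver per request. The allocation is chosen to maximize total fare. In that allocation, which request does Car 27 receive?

Treat this as an assignment problem: match each driver to one request.
Optimal: Car 58→Request R1 ($60), Car 70→Request R7 ($50), Car 27→Request R2 ($65), Car 106→Request R3 ($58), Car 12→Request R5 ($52), Car 85→Request R6 ($64) — total 60+50+65+58+52+64 = $349.
Checked against all permutations: $349 is optimal.
Car 27's own top request is Request R1 ($65), but forcing Car 27→Request R1 and reassigning the rest optimally gives only $335 — worse by 14.

Car 27 receives Request R2.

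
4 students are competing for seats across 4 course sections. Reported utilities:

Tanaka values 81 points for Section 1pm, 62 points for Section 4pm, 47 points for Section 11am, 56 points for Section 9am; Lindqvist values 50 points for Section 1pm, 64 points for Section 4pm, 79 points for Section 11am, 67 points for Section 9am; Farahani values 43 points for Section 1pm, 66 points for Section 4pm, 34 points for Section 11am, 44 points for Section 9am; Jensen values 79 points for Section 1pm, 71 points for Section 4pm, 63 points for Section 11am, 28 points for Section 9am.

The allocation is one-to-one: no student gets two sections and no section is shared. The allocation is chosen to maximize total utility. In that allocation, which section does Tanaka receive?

Treat this as an assignment problem: match each student to one section.
Optimal: Tanaka→Section 9am (56 points), Lindqvist→Section 11am (79 points), Farahani→Section 4pm (66 points), Jensen→Section 1pm (79 points) — total 56+79+66+79 = 280 points.
Row-greedy (each student in turn takes its best remaining section) gives 254 points, worse by 26.
Next-best assignment: Tanaka→Section 1pm, Lindqvist→Section 9am, Farahani→Section 4pm, Jensen→Section 11am = 277 points.
Swapping Lindqvist↔Jensen (Lindqvist→Section 1pm 50 points, Jensen→Section 11am 63 points) loses 45.
Tanaka's own top section is Section 1pm (81 points), but forcing Tanaka→Section 1pm and reassigning the rest optimally gives only 277 points — worse by 3.

Tanaka receives Section 9am.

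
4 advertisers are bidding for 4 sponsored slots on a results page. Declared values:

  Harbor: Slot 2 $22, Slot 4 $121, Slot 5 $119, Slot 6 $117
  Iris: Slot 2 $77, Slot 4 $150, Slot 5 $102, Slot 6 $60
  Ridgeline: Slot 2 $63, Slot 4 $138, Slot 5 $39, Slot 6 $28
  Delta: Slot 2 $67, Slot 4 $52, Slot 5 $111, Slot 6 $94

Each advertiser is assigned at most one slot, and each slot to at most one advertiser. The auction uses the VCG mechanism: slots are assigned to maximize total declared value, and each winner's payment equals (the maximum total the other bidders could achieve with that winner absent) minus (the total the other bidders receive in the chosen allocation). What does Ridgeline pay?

Efficient allocation: Harbor→Slot 6 ($117), Iris→Slot 2 ($77), Ridgeline→Slot 4 ($138), Delta→Slot 5 ($111); total welfare W = $443.
Ridgeline receives Slot 4 at value $138, so the others get W − 138 = $305.
Without Ridgeline: best allocation of the remaining 3 bidders over all 4 slots is Harbor→Slot 6 ($117), Iris→Slot 4 ($150), Delta→Slot 5 ($111), total $378.
VCG payment = (others' best without Ridgeline) − (others' welfare with Ridgeline) = 378 − 305 = $73.

Ridgeline pays $73.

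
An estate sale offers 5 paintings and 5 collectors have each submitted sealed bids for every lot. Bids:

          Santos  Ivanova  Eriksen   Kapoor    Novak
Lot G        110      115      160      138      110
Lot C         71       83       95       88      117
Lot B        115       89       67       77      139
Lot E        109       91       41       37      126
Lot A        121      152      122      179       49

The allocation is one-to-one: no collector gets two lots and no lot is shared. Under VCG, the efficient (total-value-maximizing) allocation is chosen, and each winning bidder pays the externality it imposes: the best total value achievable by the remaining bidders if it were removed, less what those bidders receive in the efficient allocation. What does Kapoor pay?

Kapoor pays $69.

Efficient allocation: Santos→Lot E ($109), Ivanova→Lot C ($83), Eriksen→Lot G ($160), Kapoor→Lot A ($179), Novak→Lot B ($139); total welfare W = $670.
Kapoor receives Lot A at value $179, so the others get W − 179 = $491.
Without Kapoor: best allocation of the remaining 4 bidders over all 5 lots is Santos→Lot E ($109), Ivanova→Lot A ($152), Eriksen→Lot G ($160), Novak→Lot B ($139), total $560.
VCG payment = (others' best without Kapoor) − (others' welfare with Kapoor) = 560 − 491 = $69.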